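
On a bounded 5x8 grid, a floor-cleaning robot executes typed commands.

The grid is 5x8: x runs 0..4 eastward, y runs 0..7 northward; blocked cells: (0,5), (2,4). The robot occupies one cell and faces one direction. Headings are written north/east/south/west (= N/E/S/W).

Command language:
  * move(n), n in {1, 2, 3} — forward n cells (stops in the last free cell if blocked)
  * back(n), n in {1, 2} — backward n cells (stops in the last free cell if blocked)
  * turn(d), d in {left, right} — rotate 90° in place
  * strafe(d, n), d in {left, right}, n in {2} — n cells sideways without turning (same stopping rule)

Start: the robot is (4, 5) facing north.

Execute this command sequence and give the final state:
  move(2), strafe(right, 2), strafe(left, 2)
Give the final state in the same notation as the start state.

(2, 7) facing north

from: (4, 5) facing north
step 1 (move(2)): (4, 7) facing north
step 2 (strafe(right, 2)): (4, 7) facing north
step 3 (strafe(left, 2)): (2, 7) facing north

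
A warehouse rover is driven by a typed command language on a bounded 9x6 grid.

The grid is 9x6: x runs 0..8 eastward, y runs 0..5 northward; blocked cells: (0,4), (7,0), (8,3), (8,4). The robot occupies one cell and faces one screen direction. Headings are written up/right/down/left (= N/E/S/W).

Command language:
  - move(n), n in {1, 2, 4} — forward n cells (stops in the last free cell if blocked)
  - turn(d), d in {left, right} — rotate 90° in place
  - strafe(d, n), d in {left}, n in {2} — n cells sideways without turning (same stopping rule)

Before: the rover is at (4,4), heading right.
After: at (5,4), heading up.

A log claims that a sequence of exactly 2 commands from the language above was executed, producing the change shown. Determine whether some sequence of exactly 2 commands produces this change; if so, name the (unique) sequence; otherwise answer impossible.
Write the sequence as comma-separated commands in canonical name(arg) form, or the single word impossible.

move(1), turn(left)

key: running turn(left) before move(1) would end elsewhere — order is forced
from: at (4,4), heading right
1. move(1) → at (5,4), heading right
2. turn(left) → at (5,4), heading up
no other 2-command option fits: unique.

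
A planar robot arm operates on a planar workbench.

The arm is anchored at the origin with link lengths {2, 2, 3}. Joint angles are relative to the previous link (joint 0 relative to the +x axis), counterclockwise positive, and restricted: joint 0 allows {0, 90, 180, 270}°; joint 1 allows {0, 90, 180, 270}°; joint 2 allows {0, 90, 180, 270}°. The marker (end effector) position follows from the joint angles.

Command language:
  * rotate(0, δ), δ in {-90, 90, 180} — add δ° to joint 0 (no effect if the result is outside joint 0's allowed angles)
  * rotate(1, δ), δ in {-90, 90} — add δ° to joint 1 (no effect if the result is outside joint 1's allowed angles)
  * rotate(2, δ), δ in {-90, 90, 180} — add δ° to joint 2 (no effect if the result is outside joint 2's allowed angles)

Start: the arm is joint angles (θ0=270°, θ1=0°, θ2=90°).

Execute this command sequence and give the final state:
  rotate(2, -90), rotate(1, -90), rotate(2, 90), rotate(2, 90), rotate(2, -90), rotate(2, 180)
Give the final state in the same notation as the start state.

joint angles (θ0=270°, θ1=270°, θ2=270°)

t0: joint angles (θ0=270°, θ1=0°, θ2=90°)
[1] after rotate(2, -90): joint angles (θ0=270°, θ1=0°, θ2=0°)
[2] after rotate(1, -90): joint angles (θ0=270°, θ1=270°, θ2=0°)
[3] after rotate(2, 90): joint angles (θ0=270°, θ1=270°, θ2=90°)
[4] after rotate(2, 90): joint angles (θ0=270°, θ1=270°, θ2=180°)
[5] after rotate(2, -90): joint angles (θ0=270°, θ1=270°, θ2=90°)
[6] after rotate(2, 180): joint angles (θ0=270°, θ1=270°, θ2=270°)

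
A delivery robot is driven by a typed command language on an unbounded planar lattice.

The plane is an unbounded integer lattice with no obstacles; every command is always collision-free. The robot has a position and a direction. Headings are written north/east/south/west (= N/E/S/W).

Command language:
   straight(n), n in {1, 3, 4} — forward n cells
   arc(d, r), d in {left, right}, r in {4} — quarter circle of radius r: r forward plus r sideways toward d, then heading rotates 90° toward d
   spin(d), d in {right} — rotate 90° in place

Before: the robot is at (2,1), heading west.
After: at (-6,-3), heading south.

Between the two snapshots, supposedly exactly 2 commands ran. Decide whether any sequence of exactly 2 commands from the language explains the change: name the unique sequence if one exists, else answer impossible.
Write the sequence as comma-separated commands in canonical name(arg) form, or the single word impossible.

key: running arc(left, 4) before straight(4) would end elsewhere — order is forced
from: at (2,1), heading west
step 1 (straight(4)): at (-2,1), heading west
step 2 (arc(left, 4)): at (-6,-3), heading south
no rival 2-sequence matches.

straight(4), arc(left, 4)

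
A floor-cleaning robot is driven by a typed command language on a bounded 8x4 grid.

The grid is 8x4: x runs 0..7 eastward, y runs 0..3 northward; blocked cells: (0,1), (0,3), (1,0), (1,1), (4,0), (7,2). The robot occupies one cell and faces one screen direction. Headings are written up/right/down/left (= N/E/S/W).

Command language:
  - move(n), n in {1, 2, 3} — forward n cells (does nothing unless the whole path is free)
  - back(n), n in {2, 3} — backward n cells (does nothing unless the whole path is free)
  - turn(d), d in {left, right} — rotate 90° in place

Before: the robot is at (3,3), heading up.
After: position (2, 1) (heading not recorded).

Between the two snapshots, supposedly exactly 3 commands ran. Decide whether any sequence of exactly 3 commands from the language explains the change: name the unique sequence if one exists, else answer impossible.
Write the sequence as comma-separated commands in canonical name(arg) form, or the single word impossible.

back(2), turn(left), move(1)

key: order matters: swapping back(2) and move(1) lands elsewhere
initial: at (3,3), heading up
1. back(2) → at (3,1), heading up
2. turn(left) → at (3,1), heading left
3. move(1) → at (2,1), heading left
all 343 alternatives checked — unique.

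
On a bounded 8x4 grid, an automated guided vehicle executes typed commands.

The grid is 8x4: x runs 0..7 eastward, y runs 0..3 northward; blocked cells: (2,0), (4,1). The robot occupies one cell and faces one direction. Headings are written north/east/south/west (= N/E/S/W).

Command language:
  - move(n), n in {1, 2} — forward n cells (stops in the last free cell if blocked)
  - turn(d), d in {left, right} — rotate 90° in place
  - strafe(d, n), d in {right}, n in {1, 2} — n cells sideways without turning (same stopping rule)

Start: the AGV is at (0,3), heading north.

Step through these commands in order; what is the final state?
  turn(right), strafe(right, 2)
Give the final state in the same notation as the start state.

at (0,1), heading east

initial: at (0,3), heading north
1. turn(right) → at (0,3), heading east
2. strafe(right, 2) → at (0,1), heading east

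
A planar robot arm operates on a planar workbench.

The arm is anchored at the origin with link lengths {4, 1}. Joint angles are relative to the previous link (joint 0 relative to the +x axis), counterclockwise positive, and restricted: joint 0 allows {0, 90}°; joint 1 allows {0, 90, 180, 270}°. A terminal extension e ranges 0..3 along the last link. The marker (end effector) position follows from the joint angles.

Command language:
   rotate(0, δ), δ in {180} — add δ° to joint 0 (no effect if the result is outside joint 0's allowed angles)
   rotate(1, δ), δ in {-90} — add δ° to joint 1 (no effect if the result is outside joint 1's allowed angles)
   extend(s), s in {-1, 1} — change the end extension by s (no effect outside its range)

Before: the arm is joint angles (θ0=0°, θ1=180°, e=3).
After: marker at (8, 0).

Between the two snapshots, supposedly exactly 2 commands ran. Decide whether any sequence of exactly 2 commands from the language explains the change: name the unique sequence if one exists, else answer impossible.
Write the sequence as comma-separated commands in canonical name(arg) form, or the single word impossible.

t0: joint angles (θ0=0°, θ1=180°, e=3)
1. rotate(1, -90) → joint angles (θ0=0°, θ1=90°, e=3)
2. rotate(1, -90) → joint angles (θ0=0°, θ1=0°, e=3)
no rival 2-sequence matches.

rotate(1, -90), rotate(1, -90)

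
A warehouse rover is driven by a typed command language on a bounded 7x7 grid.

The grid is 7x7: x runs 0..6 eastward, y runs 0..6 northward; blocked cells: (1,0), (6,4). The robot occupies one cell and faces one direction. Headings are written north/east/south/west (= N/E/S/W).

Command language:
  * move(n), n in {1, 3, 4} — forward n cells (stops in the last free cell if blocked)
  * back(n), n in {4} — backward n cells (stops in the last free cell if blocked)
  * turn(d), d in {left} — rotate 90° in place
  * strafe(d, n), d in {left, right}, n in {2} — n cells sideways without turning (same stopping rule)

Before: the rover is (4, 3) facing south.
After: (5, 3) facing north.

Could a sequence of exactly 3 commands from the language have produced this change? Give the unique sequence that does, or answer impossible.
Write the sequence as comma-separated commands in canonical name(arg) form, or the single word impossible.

key: position moved to (5,3) AND the heading swung to N — translation plus rotation needed
begin: (4, 3) facing south
[1] after turn(left): (4, 3) facing east
[2] after move(1): (5, 3) facing east
[3] after turn(left): (5, 3) facing north
no other 3-command option fits: unique.

turn(left), move(1), turn(left)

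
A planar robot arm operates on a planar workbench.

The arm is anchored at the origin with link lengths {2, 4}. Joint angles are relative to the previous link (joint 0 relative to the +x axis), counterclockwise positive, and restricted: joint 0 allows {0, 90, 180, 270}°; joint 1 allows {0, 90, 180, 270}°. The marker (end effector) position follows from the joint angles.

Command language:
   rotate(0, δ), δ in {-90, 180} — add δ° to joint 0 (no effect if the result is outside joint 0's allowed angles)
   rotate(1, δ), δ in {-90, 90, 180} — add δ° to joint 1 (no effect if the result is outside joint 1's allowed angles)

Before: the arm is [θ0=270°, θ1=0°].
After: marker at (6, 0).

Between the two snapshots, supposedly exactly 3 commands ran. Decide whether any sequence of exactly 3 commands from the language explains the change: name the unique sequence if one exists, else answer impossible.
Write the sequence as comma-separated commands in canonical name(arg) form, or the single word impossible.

rotate(0, -90), rotate(0, -90), rotate(0, -90)

from: [θ0=270°, θ1=0°]
step 1 (rotate(0, -90)): [θ0=180°, θ1=0°]
step 2 (rotate(0, -90)): [θ0=90°, θ1=0°]
step 3 (rotate(0, -90)): [θ0=0°, θ1=0°]
no other 3-command option fits: unique.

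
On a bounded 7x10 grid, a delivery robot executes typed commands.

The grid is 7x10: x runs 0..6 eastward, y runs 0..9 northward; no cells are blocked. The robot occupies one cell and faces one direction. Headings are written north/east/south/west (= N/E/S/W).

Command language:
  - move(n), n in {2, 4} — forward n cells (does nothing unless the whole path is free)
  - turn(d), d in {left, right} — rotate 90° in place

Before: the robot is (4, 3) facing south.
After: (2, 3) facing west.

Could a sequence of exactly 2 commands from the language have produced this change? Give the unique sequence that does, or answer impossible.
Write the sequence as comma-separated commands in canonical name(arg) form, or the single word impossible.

turn(right), move(2)

key: position moved to (2,3) AND the heading swung to W — translation plus rotation needed
begin: (4, 3) facing south
step 1 (turn(right)): (4, 3) facing west
step 2 (move(2)): (2, 3) facing west
uniquely the one of 16 2-step routes that fits.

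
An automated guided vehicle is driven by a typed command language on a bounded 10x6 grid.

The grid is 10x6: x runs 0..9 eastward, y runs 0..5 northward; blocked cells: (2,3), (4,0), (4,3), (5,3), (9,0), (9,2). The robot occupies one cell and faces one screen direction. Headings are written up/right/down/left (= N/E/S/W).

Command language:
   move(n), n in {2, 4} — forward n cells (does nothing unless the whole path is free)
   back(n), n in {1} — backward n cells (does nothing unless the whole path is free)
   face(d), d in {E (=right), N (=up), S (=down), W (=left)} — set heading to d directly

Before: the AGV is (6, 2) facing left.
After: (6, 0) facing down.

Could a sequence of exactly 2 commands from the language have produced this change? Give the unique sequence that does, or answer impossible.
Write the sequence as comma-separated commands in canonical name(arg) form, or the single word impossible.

face(S), move(2)

key: order matters: swapping face(S) and move(2) lands elsewhere
start: (6, 2) facing left
t=1 face(S) ⇒ (6, 2) facing down
t=2 move(2) ⇒ (6, 0) facing down
no rival 2-sequence matches.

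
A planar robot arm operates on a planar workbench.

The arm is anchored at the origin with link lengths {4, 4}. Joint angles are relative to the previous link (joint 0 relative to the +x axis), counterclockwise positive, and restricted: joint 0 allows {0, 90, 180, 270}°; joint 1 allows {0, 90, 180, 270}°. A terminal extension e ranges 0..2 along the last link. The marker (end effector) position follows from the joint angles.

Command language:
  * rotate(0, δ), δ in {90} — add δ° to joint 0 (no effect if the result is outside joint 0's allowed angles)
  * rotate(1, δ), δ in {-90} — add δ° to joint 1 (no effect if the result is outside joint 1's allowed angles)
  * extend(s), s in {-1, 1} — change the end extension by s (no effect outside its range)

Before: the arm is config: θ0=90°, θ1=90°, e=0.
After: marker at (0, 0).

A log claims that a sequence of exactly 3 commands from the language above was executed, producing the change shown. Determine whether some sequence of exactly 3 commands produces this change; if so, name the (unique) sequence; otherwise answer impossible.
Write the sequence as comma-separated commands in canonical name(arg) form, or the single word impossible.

from: config: θ0=90°, θ1=90°, e=0
t=1 rotate(1, -90) ⇒ config: θ0=90°, θ1=0°, e=0
t=2 rotate(1, -90) ⇒ config: θ0=90°, θ1=270°, e=0
t=3 rotate(1, -90) ⇒ config: θ0=90°, θ1=180°, e=0
no rival 3-sequence matches.

rotate(1, -90), rotate(1, -90), rotate(1, -90)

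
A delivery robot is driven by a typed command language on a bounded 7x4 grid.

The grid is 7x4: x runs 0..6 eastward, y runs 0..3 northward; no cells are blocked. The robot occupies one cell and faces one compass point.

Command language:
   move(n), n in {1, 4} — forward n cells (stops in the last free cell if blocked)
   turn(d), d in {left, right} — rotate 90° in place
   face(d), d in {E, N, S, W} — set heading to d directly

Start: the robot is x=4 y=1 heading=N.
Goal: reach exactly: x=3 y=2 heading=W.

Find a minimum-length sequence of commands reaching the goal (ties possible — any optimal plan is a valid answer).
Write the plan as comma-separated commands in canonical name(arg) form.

initial: x=4 y=1 heading=N
[1] after move(1): x=4 y=2 heading=N
[2] after face(W): x=4 y=2 heading=W
[3] after move(1): x=3 y=2 heading=W
minimal: 3 command(s), checked below 3.

move(1), face(W), move(1)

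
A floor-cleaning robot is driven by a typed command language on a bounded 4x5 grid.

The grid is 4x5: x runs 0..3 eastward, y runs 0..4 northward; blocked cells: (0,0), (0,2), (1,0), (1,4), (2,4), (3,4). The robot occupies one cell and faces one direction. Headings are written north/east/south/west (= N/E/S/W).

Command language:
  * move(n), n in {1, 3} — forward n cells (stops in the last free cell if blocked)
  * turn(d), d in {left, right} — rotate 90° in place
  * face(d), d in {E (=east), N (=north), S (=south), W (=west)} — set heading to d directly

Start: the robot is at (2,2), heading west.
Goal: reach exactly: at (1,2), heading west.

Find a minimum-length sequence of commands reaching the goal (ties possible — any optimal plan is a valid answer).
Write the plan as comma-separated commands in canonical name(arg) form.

move(3)

initial: at (2,2), heading west
step 1 (move(3)): at (1,2), heading west
shorter routes all fall short; 1 is best.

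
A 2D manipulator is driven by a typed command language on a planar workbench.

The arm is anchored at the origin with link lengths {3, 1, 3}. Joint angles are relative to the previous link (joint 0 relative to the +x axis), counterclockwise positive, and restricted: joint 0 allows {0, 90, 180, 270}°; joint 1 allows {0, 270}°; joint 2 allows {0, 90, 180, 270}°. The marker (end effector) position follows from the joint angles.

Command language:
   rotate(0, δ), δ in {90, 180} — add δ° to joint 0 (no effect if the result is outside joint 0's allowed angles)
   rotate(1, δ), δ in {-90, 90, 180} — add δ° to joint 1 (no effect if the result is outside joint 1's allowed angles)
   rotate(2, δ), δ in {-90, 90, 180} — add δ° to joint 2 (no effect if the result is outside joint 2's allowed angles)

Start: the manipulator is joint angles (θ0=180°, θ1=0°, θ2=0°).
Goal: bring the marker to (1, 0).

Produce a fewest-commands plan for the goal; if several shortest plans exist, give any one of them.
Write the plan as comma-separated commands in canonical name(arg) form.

rotate(0, 180), rotate(2, 180)

t0: joint angles (θ0=180°, θ1=0°, θ2=0°)
t=1 rotate(0, 180) ⇒ joint angles (θ0=0°, θ1=0°, θ2=0°)
t=2 rotate(2, 180) ⇒ joint angles (θ0=0°, θ1=0°, θ2=180°)
nothing shorter than 2 reaches the goal.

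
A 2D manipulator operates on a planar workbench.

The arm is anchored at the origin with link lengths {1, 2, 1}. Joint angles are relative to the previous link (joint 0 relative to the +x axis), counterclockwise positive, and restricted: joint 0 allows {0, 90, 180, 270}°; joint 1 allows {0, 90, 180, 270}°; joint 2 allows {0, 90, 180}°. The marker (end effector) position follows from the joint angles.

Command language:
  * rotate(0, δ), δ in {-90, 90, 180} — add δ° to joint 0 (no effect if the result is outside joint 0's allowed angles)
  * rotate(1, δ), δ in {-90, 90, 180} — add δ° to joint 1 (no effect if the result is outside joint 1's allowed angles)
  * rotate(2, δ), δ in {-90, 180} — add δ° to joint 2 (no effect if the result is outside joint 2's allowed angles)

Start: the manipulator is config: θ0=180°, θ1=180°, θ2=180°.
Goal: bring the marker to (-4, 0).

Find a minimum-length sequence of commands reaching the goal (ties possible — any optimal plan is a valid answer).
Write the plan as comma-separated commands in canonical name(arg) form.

initial: config: θ0=180°, θ1=180°, θ2=180°
[1] after rotate(2, 180): config: θ0=180°, θ1=180°, θ2=0°
[2] after rotate(1, 180): config: θ0=180°, θ1=0°, θ2=0°
shorter routes all fall short; 2 is best.

rotate(2, 180), rotate(1, 180)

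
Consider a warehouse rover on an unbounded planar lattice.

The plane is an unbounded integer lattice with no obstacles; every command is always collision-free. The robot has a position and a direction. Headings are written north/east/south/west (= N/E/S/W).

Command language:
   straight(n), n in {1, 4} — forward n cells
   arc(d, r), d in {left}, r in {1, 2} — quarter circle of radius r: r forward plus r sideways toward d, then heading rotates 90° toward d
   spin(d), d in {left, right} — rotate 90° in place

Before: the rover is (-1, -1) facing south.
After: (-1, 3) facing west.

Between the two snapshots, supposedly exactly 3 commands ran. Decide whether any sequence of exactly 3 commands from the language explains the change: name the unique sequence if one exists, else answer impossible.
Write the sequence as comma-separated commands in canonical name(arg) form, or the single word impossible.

spin(left), arc(left, 2), arc(left, 2)

key: order matters: swapping spin(left) and arc(left, 2) lands elsewhere
initial: (-1, -1) facing south
step 1 (spin(left)): (-1, -1) facing east
step 2 (arc(left, 2)): (1, 1) facing north
step 3 (arc(left, 2)): (-1, 3) facing west
no rival 3-sequence matches.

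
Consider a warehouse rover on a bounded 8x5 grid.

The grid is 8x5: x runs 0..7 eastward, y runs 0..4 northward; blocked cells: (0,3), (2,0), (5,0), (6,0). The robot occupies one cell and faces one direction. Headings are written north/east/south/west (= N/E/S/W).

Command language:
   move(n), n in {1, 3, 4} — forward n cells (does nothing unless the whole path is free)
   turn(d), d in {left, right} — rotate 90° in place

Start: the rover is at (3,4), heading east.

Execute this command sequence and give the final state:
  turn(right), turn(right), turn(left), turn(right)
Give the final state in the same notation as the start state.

at (3,4), heading west

t0: at (3,4), heading east
step 1 (turn(right)): at (3,4), heading south
step 2 (turn(right)): at (3,4), heading west
step 3 (turn(left)): at (3,4), heading south
step 4 (turn(right)): at (3,4), heading west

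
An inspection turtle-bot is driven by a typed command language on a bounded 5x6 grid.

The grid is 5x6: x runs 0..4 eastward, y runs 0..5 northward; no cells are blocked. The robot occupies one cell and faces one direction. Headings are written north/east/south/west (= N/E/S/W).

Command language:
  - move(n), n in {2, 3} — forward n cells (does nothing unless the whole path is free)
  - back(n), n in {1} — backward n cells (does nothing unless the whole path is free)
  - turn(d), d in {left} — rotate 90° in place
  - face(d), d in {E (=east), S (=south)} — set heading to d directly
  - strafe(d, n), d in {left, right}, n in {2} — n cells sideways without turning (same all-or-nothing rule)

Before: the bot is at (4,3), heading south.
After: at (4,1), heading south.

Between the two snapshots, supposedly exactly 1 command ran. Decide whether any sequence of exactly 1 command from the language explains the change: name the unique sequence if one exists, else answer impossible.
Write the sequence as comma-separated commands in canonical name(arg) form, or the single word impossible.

key: still facing S — the one step turns nothing
from: at (4,3), heading south
[1] after move(2): at (4,1), heading south
uniquely the one of 8 1-step routes that fits.

move(2)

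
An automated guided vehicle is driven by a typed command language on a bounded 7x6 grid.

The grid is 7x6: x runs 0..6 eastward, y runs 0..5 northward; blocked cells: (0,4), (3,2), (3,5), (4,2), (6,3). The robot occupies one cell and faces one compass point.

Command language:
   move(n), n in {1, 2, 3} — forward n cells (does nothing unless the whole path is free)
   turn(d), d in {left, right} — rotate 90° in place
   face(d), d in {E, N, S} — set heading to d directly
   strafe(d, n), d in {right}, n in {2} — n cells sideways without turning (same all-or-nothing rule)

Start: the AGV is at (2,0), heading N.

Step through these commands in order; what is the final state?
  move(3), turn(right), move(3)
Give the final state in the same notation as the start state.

initial: at (2,0), heading N
1. move(3) → at (2,3), heading N
2. turn(right) → at (2,3), heading E
3. move(3) → at (5,3), heading E

at (5,3), heading E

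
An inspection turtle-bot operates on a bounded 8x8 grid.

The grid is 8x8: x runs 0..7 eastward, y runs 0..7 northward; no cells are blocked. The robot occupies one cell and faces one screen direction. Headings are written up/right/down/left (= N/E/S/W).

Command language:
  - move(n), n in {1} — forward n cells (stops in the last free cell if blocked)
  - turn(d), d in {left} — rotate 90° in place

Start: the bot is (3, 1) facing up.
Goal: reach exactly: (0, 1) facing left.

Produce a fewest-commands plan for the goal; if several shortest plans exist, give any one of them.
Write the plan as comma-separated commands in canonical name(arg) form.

turn(left), move(1), move(1), move(1)

initial: (3, 1) facing up
1. turn(left) → (3, 1) facing left
2. move(1) → (2, 1) facing left
3. move(1) → (1, 1) facing left
4. move(1) → (0, 1) facing left
no 3-step plan works, so 4 is optimal.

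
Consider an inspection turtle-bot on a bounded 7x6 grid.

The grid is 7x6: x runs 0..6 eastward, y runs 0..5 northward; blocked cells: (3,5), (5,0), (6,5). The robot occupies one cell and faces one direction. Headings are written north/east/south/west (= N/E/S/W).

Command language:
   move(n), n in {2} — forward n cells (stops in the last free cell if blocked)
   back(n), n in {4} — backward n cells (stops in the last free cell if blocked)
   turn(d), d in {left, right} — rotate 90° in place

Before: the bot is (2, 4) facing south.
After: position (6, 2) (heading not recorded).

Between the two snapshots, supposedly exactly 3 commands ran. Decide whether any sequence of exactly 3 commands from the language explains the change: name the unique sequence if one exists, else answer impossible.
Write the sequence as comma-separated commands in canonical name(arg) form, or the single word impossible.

key: running back(4) before move(2) would end elsewhere — order is forced
t0: (2, 4) facing south
t=1 move(2) ⇒ (2, 2) facing south
t=2 turn(right) ⇒ (2, 2) facing west
t=3 back(4) ⇒ (6, 2) facing west
uniquely the one of 64 3-step routes that fits.

move(2), turn(right), back(4)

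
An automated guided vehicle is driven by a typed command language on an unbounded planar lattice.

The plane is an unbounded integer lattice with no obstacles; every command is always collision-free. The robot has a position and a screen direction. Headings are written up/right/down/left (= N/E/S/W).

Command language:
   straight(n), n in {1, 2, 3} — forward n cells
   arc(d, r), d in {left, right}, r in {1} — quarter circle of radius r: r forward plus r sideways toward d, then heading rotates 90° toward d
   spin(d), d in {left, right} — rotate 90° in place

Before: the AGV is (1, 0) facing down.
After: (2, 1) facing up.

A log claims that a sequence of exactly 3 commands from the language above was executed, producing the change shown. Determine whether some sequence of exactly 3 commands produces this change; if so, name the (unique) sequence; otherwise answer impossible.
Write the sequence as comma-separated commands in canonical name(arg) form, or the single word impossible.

arc(left, 1), spin(left), straight(2)

key: order matters: swapping arc(left, 1) and straight(2) lands elsewhere
start: (1, 0) facing down
step 1 (arc(left, 1)): (2, -1) facing right
step 2 (spin(left)): (2, -1) facing up
step 3 (straight(2)): (2, 1) facing up
all 343 alternatives checked — unique.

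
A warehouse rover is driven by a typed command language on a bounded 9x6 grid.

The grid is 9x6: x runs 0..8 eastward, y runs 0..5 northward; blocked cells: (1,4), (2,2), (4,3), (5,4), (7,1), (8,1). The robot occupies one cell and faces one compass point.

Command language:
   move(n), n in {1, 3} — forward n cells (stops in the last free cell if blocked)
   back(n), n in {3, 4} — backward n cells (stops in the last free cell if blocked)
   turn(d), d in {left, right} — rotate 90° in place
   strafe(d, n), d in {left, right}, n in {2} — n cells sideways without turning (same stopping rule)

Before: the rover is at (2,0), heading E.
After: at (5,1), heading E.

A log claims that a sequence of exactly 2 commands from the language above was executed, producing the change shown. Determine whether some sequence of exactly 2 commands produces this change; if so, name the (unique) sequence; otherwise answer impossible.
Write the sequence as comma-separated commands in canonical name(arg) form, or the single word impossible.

strafe(left, 2), move(3)

key: heading stays E — no command in the sequence turns
start: at (2,0), heading E
step 1 (strafe(left, 2)): at (2,1), heading E
step 2 (move(3)): at (5,1), heading E
no rival 2-sequence matches.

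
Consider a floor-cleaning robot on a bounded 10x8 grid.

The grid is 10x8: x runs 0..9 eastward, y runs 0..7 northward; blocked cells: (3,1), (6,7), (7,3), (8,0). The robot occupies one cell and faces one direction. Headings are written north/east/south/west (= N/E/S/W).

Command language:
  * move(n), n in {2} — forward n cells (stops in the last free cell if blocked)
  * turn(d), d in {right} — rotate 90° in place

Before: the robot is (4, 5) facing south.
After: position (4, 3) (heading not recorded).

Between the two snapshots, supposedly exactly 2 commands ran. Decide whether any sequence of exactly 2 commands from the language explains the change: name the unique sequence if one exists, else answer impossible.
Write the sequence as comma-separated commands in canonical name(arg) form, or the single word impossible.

move(2), turn(right)

key: running turn(right) before move(2) would end elsewhere — order is forced
from: (4, 5) facing south
[1] after move(2): (4, 3) facing south
[2] after turn(right): (4, 3) facing west
no other 2-command option fits: unique.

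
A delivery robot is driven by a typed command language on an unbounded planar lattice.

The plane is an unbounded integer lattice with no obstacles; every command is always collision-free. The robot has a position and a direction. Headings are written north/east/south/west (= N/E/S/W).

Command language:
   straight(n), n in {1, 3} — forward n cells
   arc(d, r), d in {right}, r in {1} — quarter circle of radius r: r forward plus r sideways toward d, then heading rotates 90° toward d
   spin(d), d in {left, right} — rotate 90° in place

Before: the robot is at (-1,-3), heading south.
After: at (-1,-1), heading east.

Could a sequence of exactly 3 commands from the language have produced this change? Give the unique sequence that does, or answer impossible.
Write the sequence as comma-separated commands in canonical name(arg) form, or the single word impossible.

spin(right), arc(right, 1), arc(right, 1)

key: order matters: swapping spin(right) and arc(right, 1) lands elsewhere
initial: at (-1,-3), heading south
step 1 (spin(right)): at (-1,-3), heading west
step 2 (arc(right, 1)): at (-2,-2), heading north
step 3 (arc(right, 1)): at (-1,-1), heading east
all 125 alternatives checked — unique.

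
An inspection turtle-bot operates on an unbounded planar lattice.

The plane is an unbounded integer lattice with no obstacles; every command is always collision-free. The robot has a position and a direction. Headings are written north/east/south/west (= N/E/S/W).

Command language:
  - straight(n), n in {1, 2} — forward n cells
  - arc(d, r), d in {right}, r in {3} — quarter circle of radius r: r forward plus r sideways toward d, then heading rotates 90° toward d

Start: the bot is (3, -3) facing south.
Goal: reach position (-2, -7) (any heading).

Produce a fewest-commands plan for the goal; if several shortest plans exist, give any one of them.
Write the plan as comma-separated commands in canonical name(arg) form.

straight(1), arc(right, 3), straight(2)

start: (3, -3) facing south
t=1 straight(1) ⇒ (3, -4) facing south
t=2 arc(right, 3) ⇒ (0, -7) facing west
t=3 straight(2) ⇒ (-2, -7) facing west
nothing shorter than 3 reaches the goal.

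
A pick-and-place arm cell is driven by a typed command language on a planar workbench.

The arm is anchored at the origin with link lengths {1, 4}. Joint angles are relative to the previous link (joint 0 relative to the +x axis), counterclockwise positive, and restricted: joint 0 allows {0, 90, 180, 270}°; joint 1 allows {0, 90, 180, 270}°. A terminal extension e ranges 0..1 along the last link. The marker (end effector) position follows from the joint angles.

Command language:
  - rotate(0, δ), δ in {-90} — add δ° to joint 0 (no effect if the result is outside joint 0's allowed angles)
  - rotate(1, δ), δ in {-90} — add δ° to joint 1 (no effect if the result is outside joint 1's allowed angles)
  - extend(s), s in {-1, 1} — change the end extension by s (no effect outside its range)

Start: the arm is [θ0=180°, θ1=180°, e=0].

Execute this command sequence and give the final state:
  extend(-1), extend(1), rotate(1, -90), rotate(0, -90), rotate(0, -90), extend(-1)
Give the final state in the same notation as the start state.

begin: [θ0=180°, θ1=180°, e=0]
t=1 extend(-1) ⇒ [θ0=180°, θ1=180°, e=0]
t=2 extend(1) ⇒ [θ0=180°, θ1=180°, e=1]
t=3 rotate(1, -90) ⇒ [θ0=180°, θ1=90°, e=1]
t=4 rotate(0, -90) ⇒ [θ0=90°, θ1=90°, e=1]
t=5 rotate(0, -90) ⇒ [θ0=0°, θ1=90°, e=1]
t=6 extend(-1) ⇒ [θ0=0°, θ1=90°, e=0]

[θ0=0°, θ1=90°, e=0]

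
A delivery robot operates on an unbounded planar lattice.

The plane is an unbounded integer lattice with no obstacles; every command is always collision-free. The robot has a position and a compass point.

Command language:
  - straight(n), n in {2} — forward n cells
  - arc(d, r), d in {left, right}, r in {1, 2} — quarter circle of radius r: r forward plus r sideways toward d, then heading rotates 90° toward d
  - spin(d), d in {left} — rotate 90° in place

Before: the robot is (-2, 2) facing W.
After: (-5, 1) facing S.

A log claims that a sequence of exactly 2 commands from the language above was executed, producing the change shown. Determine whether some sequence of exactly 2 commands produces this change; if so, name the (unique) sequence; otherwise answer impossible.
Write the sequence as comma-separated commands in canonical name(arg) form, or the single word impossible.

key: position moved to (-5,1) AND the heading swung to S — translation plus rotation needed
t0: (-2, 2) facing W
1. straight(2) → (-4, 2) facing W
2. arc(left, 1) → (-5, 1) facing S
no rival 2-sequence matches.

straight(2), arc(left, 1)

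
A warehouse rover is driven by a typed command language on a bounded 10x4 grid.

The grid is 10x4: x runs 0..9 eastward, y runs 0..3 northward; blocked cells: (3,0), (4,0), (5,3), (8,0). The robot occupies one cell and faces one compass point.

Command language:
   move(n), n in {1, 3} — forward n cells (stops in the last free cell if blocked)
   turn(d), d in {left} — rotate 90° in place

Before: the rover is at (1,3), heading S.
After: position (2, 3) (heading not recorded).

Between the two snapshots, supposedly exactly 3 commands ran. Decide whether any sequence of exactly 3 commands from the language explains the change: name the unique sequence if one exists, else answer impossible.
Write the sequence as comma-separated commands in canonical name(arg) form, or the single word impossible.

turn(left), move(1), turn(left)

from: at (1,3), heading S
[1] after turn(left): at (1,3), heading E
[2] after move(1): at (2,3), heading E
[3] after turn(left): at (2,3), heading N
all 27 alternatives checked — unique.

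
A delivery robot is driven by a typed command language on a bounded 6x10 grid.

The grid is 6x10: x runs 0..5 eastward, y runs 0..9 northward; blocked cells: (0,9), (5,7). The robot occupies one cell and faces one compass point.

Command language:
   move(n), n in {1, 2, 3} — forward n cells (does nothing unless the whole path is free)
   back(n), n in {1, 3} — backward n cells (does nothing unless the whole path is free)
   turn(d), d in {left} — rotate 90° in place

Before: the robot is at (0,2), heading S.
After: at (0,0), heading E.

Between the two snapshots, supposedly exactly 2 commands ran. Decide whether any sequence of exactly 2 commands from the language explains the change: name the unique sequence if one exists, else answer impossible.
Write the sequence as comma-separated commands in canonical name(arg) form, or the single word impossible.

key: order matters: swapping move(2) and turn(left) lands elsewhere
t0: at (0,2), heading S
[1] after move(2): at (0,0), heading S
[2] after turn(left): at (0,0), heading E
all 36 alternatives checked — unique.

move(2), turn(left)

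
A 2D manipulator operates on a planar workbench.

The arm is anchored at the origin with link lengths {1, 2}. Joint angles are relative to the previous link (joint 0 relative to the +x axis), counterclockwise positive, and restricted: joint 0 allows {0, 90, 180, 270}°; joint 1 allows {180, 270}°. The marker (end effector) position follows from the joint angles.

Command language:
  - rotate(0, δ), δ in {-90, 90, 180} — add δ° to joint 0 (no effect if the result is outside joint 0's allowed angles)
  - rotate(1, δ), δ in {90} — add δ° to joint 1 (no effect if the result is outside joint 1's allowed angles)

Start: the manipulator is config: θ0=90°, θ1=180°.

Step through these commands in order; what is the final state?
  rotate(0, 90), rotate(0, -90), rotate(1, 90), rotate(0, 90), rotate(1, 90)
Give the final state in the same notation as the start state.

config: θ0=180°, θ1=270°

begin: config: θ0=90°, θ1=180°
t=1 rotate(0, 90) ⇒ config: θ0=180°, θ1=180°
t=2 rotate(0, -90) ⇒ config: θ0=90°, θ1=180°
t=3 rotate(1, 90) ⇒ config: θ0=90°, θ1=270°
t=4 rotate(0, 90) ⇒ config: θ0=180°, θ1=270°
t=5 rotate(1, 90) ⇒ config: θ0=180°, θ1=270°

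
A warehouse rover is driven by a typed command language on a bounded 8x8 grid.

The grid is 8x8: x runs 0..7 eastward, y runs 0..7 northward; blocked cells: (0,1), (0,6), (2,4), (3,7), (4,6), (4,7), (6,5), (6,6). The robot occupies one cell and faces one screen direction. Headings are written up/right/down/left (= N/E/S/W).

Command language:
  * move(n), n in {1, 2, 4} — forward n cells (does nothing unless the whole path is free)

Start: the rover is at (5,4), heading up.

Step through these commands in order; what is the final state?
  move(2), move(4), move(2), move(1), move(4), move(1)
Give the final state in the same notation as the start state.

start: at (5,4), heading up
step 1 (move(2)): at (5,6), heading up
step 2 (move(4)): at (5,6), heading up
step 3 (move(2)): at (5,6), heading up
step 4 (move(1)): at (5,7), heading up
step 5 (move(4)): at (5,7), heading up
step 6 (move(1)): at (5,7), heading up

at (5,7), heading up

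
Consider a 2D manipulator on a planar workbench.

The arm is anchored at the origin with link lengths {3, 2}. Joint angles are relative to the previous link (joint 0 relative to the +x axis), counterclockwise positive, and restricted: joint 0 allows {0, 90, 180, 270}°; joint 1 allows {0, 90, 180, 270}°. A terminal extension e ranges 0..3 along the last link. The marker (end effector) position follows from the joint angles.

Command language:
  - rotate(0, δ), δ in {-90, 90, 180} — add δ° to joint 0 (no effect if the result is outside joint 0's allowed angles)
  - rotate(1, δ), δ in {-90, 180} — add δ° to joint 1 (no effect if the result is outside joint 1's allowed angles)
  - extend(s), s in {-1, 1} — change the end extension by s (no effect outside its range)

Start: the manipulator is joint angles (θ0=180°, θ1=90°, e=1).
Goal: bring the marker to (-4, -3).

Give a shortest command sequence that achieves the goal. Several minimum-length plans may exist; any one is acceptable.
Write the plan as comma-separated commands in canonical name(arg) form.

start: joint angles (θ0=180°, θ1=90°, e=1)
t=1 rotate(1, 180) ⇒ joint angles (θ0=180°, θ1=270°, e=1)
t=2 extend(1) ⇒ joint angles (θ0=180°, θ1=270°, e=2)
t=3 rotate(0, 90) ⇒ joint angles (θ0=270°, θ1=270°, e=2)
minimal: 3 command(s), checked below 3.

rotate(1, 180), extend(1), rotate(0, 90)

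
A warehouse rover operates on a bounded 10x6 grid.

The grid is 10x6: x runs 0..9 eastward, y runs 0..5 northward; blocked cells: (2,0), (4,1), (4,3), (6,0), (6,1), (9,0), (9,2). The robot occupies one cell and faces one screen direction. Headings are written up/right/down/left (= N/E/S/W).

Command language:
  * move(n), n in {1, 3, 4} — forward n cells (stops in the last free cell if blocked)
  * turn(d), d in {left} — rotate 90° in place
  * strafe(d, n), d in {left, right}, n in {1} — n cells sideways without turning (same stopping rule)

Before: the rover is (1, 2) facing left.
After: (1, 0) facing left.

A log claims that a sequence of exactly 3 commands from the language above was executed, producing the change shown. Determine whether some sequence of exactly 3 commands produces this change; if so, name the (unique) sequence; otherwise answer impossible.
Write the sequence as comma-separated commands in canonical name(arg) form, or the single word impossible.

key: heading stays W — no command in the sequence turns
from: (1, 2) facing left
1. strafe(left, 1) → (1, 1) facing left
2. strafe(left, 1) → (1, 0) facing left
3. strafe(left, 1) → (1, 0) facing left
no rival 3-sequence matches.

strafe(left, 1), strafe(left, 1), strafe(left, 1)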